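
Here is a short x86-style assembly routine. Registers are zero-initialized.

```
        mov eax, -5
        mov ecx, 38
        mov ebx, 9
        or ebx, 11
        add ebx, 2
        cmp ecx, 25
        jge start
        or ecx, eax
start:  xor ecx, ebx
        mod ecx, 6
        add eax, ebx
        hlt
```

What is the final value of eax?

after mov eax, -5: eax=-5
after mov ecx, 38: ecx=38
after mov ebx, 9: ebx=9
after or ebx, 11: ebx=9|11=11
after add ebx, 2: ebx=11+2=13
cmp ecx, 25  (cmp 38,25)
jge start: taken
after xor ecx, ebx: ecx=38^13=43
after mod ecx, 6: ecx=43%6=1
after add eax, ebx: eax=(-5)+13=8
halt.

8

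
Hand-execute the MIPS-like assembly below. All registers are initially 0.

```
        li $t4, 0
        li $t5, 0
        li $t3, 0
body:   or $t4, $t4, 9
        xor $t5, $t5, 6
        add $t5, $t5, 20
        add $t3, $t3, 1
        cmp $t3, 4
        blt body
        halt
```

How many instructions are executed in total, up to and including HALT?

28

li $t4, 0 → $t4=0
li $t5, 0 → $t5=0
li $t3, 0 → $t3=0
or $t4, $t4, 9 → $t4=0|9=9
xor $t5, $t5, 6 → $t5=0^6=6
add $t5, $t5, 20 → $t5=6+20=26
add $t3, $t3, 1 → $t3=0+1=1
cmp $t3, 4  (cmp 1,4)
blt body: taken
or $t4, $t4, 9 → $t4=9|9=9
xor $t5, $t5, 6 → $t5=26^6=28
add $t5, $t5, 20 → $t5=28+20=48
add $t3, $t3, 1 → $t3=1+1=2
cmp $t3, 4  (cmp 2,4)
blt body: taken
or $t4, $t4, 9 → $t4=9|9=9
xor $t5, $t5, 6 → $t5=48^6=54
add $t5, $t5, 20 → $t5=54+20=74
add $t3, $t3, 1 → $t3=2+1=3
cmp $t3, 4  (cmp 3,4)
blt body: taken
or $t4, $t4, 9 → $t4=9|9=9
xor $t5, $t5, 6 → $t5=74^6=76
add $t5, $t5, 20 → $t5=76+20=96
add $t3, $t3, 1 → $t3=3+1=4
cmp $t3, 4  (cmp 4,4)
blt body: not taken
halt.
Total executed instructions: 28.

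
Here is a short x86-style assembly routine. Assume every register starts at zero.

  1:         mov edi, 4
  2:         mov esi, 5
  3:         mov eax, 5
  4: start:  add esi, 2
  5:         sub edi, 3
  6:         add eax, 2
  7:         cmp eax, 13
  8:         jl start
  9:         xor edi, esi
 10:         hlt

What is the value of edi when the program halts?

-11

after mov edi, 4: edi=4
after mov esi, 5: esi=5
after mov eax, 5: eax=5
after add esi, 2: esi=5+2=7
after sub edi, 3: edi=4-3=1
after add eax, 2: eax=5+2=7
cmp eax, 13  (cmp 7,13)
jl start: taken
after add esi, 2: esi=7+2=9
after sub edi, 3: edi=1-3=-2
after add eax, 2: eax=7+2=9
cmp eax, 13  (cmp 9,13)
jl start: taken
after add esi, 2: esi=9+2=11
after sub edi, 3: edi=(-2)-3=-5
after add eax, 2: eax=9+2=11
cmp eax, 13  (cmp 11,13)
jl start: taken
after add esi, 2: esi=11+2=13
after sub edi, 3: edi=(-5)-3=-8
after add eax, 2: eax=11+2=13
cmp eax, 13  (cmp 13,13)
jl start: not taken
after xor edi, esi: edi=(-8)^13=-11
halt.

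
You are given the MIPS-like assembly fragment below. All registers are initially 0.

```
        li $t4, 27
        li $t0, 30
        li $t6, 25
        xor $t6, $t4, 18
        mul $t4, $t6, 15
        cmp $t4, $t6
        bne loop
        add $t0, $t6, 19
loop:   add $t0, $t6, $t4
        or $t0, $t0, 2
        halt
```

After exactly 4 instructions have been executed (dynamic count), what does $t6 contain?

9

li $t4, 27 → $t4=27
li $t0, 30 → $t0=30
li $t6, 25 → $t6=25
xor $t6, $t4, 18 → $t6=27^18=9
After step 4: $t6 = 9.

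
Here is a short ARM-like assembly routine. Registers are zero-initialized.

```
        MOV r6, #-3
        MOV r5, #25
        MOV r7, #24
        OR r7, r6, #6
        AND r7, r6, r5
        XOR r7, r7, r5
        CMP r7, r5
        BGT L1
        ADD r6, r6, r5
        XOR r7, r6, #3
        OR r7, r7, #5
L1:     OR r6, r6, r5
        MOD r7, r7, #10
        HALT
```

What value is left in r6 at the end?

r6=-3
r5=25
r7=24
r7=(-3)|6=-1
r7=(-3)&25=25
r7=25^25=0
CMP r7, r5  (cmp 0,25)
BGT L1: not taken
r6=(-3)+25=22
r7=22^3=21
r7=21|5=21
r6=22|25=31
r7=21%10=1
halt.

31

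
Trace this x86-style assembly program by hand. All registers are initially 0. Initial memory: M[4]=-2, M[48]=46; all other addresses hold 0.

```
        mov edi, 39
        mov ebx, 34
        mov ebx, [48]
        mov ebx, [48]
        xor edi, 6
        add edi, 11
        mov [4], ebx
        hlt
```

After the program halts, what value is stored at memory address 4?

mov edi, 39 → edi=39
mov ebx, 34 → ebx=34
mov ebx, [48] → ebx=M[48]=46
mov ebx, [48] → ebx=M[48]=46
xor edi, 6 → edi=39^6=33
add edi, 11 → edi=33+11=44
mov [4], ebx → M[4]=46
halt.

46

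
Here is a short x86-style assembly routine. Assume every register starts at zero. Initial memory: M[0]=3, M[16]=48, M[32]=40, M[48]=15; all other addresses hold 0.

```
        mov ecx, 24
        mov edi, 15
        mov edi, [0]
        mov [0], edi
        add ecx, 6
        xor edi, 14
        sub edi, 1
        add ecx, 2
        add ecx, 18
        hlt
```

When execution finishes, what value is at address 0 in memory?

3

ecx=24
edi=15
edi=M[0]=3
mov [0], edi → M[0]=3
ecx=24+6=30
edi=3^14=13
edi=13-1=12
ecx=30+2=32
ecx=32+18=50
halt.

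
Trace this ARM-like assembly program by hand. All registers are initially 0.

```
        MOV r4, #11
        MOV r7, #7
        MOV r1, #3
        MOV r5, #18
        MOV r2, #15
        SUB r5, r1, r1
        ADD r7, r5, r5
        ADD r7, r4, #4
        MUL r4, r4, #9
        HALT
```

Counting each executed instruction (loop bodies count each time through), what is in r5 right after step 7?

after MOV r4, #11: r4=11
after MOV r7, #7: r7=7
after MOV r1, #3: r1=3
after MOV r5, #18: r5=18
after MOV r2, #15: r2=15
after SUB r5, r1, r1: r5=3-3=0
after ADD r7, r5, r5: r7=0+0=0
After step 7: r5 = 0.

0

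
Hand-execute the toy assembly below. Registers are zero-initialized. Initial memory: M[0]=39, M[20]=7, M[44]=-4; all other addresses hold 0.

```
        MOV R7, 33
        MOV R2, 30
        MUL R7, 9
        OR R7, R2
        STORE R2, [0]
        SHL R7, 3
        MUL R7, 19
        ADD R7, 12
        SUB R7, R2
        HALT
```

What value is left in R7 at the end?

48470

R7=33
R2=30
R7=33*9=297
R7=297|30=319
STORE R2, [0] → M[0]=30
R7=319<<3=2552
R7=2552*19=48488
R7=48488+12=48500
R7=48500-30=48470
halt.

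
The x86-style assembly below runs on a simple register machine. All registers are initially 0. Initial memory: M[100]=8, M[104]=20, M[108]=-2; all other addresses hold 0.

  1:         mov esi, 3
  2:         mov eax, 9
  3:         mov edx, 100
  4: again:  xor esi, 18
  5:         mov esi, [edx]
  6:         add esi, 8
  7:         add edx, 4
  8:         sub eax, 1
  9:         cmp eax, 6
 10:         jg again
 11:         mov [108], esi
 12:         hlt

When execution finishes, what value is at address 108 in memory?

6

mov esi, 3 → esi=3
mov eax, 9 → eax=9
mov edx, 100 → edx=100
xor esi, 18 → esi=3^18=17
mov esi, [edx] → esi=M[100]=8
add esi, 8 → esi=8+8=16
add edx, 4 → edx=100+4=104
sub eax, 1 → eax=9-1=8
cmp eax, 6  (cmp 8,6)
jg again: taken
xor esi, 18 → esi=16^18=2
mov esi, [edx] → esi=M[104]=20
add esi, 8 → esi=20+8=28
add edx, 4 → edx=104+4=108
sub eax, 1 → eax=8-1=7
cmp eax, 6  (cmp 7,6)
jg again: taken
xor esi, 18 → esi=28^18=14
mov esi, [edx] → esi=M[108]=-2
add esi, 8 → esi=(-2)+8=6
add edx, 4 → edx=108+4=112
sub eax, 1 → eax=7-1=6
cmp eax, 6  (cmp 6,6)
jg again: not taken
mov [108], esi → M[108]=6
halt.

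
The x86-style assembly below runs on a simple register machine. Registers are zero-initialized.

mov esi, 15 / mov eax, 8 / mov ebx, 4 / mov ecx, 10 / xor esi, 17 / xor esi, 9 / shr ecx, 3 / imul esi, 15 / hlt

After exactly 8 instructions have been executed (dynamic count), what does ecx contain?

1

mov esi, 15 → esi=15
mov eax, 8 → eax=8
mov ebx, 4 → ebx=4
mov ecx, 10 → ecx=10
xor esi, 17 → esi=15^17=30
xor esi, 9 → esi=30^9=23
shr ecx, 3 → ecx=10>>3=1
imul esi, 15 → esi=23*15=345
After step 8: ecx = 1.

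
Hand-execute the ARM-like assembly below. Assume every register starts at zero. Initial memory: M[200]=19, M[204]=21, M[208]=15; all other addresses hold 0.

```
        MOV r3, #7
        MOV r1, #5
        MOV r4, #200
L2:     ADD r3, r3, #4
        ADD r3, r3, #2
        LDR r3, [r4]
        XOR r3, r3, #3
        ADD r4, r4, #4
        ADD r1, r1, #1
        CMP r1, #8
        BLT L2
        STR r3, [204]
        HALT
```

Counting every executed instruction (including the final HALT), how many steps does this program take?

r3=7
r1=5
r4=200
r3=7+4=11
r3=11+2=13
r3=M[200]=19
r3=19^3=16
r4=200+4=204
r1=5+1=6
CMP r1, #8  (cmp 6,8)
BLT L2: taken
r3=16+4=20
r3=20+2=22
r3=M[204]=21
r3=21^3=22
r4=204+4=208
r1=6+1=7
CMP r1, #8  (cmp 7,8)
BLT L2: taken
r3=22+4=26
r3=26+2=28
r3=M[208]=15
r3=15^3=12
r4=208+4=212
r1=7+1=8
CMP r1, #8  (cmp 8,8)
BLT L2: not taken
STR r3, [204] → M[204]=12
halt.
Total executed instructions: 29.

29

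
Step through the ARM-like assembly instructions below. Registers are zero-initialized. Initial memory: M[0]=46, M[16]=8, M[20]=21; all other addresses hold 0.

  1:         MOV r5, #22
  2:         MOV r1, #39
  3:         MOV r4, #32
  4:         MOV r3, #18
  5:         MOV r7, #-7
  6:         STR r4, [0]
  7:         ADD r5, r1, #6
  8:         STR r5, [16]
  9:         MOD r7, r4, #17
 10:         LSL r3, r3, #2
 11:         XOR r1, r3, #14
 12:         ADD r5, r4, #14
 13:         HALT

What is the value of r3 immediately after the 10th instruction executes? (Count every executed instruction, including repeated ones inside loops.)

72

MOV r5, #22 → r5=22
MOV r1, #39 → r1=39
MOV r4, #32 → r4=32
MOV r3, #18 → r3=18
MOV r7, #-7 → r7=-7
STR r4, [0] → M[0]=32
ADD r5, r1, #6 → r5=39+6=45
STR r5, [16] → M[16]=45
MOD r7, r4, #17 → r7=32%17=15
LSL r3, r3, #2 → r3=18<<2=72
After step 10: r3 = 72.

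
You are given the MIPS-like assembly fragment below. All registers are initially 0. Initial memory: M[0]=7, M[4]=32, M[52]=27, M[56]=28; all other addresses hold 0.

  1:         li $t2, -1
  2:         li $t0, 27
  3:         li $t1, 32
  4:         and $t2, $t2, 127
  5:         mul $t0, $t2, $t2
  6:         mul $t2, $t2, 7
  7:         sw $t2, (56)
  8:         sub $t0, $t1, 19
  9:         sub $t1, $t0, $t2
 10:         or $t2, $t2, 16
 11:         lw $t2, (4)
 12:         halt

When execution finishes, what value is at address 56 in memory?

after li $t2, -1: $t2=-1
after li $t0, 27: $t0=27
after li $t1, 32: $t1=32
after and $t2, $t2, 127: $t2=(-1)&127=127
after mul $t0, $t2, $t2: $t0=127*127=16129
after mul $t2, $t2, 7: $t2=127*7=889
sw $t2, (56) → M[56]=889
after sub $t0, $t1, 19: $t0=32-19=13
after sub $t1, $t0, $t2: $t1=13-889=-876
after or $t2, $t2, 16: $t2=889|16=889
after lw $t2, (4): $t2=M[4]=32
halt.

889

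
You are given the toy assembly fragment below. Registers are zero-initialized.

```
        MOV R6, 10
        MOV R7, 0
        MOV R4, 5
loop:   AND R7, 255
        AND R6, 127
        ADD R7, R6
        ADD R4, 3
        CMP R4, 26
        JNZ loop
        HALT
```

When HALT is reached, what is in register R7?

70

MOV R6, 10 → R6=10
MOV R7, 0 → R7=0
MOV R4, 5 → R4=5
AND R7, 255 → R7=0&255=0
AND R6, 127 → R6=10&127=10
ADD R7, R6 → R7=0+10=10
ADD R4, 3 → R4=5+3=8
CMP R4, 26  (cmp 8,26)
JNZ loop: taken
AND R7, 255 → R7=10&255=10
AND R6, 127 → R6=10&127=10
ADD R7, R6 → R7=10+10=20
ADD R4, 3 → R4=8+3=11
CMP R4, 26  (cmp 11,26)
JNZ loop: taken
AND R7, 255 → R7=20&255=20
AND R6, 127 → R6=10&127=10
ADD R7, R6 → R7=20+10=30
ADD R4, 3 → R4=11+3=14
CMP R4, 26  (cmp 14,26)
JNZ loop: taken
AND R7, 255 → R7=30&255=30
AND R6, 127 → R6=10&127=10
ADD R7, R6 → R7=30+10=40
ADD R4, 3 → R4=14+3=17
CMP R4, 26  (cmp 17,26)
JNZ loop: taken
AND R7, 255 → R7=40&255=40
AND R6, 127 → R6=10&127=10
ADD R7, R6 → R7=40+10=50
ADD R4, 3 → R4=17+3=20
CMP R4, 26  (cmp 20,26)
JNZ loop: taken
AND R7, 255 → R7=50&255=50
AND R6, 127 → R6=10&127=10
ADD R7, R6 → R7=50+10=60
ADD R4, 3 → R4=20+3=23
CMP R4, 26  (cmp 23,26)
JNZ loop: taken
AND R7, 255 → R7=60&255=60
AND R6, 127 → R6=10&127=10
ADD R7, R6 → R7=60+10=70
ADD R4, 3 → R4=23+3=26
CMP R4, 26  (cmp 26,26)
JNZ loop: not taken
halt.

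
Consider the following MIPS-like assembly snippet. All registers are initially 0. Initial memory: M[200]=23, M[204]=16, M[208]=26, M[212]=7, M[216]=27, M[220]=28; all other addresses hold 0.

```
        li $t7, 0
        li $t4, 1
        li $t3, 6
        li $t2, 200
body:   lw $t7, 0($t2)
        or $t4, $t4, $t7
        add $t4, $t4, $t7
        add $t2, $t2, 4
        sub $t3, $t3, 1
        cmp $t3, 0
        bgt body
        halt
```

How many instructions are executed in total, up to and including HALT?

47

after li $t7, 0: $t7=0
after li $t4, 1: $t4=1
after li $t3, 6: $t3=6
after li $t2, 200: $t2=200
after lw $t7, 0($t2): $t7=M[200]=23
after or $t4, $t4, $t7: $t4=1|23=23
after add $t4, $t4, $t7: $t4=23+23=46
after add $t2, $t2, 4: $t2=200+4=204
after sub $t3, $t3, 1: $t3=6-1=5
cmp $t3, 0  (cmp 5,0)
bgt body: taken
after lw $t7, 0($t2): $t7=M[204]=16
after or $t4, $t4, $t7: $t4=46|16=62
after add $t4, $t4, $t7: $t4=62+16=78
after add $t2, $t2, 4: $t2=204+4=208
after sub $t3, $t3, 1: $t3=5-1=4
cmp $t3, 0  (cmp 4,0)
bgt body: taken
after lw $t7, 0($t2): $t7=M[208]=26
after or $t4, $t4, $t7: $t4=78|26=94
after add $t4, $t4, $t7: $t4=94+26=120
after add $t2, $t2, 4: $t2=208+4=212
after sub $t3, $t3, 1: $t3=4-1=3
cmp $t3, 0  (cmp 3,0)
bgt body: taken
after lw $t7, 0($t2): $t7=M[212]=7
after or $t4, $t4, $t7: $t4=120|7=127
after add $t4, $t4, $t7: $t4=127+7=134
after add $t2, $t2, 4: $t2=212+4=216
after sub $t3, $t3, 1: $t3=3-1=2
cmp $t3, 0  (cmp 2,0)
bgt body: taken
after lw $t7, 0($t2): $t7=M[216]=27
after or $t4, $t4, $t7: $t4=134|27=159
after add $t4, $t4, $t7: $t4=159+27=186
after add $t2, $t2, 4: $t2=216+4=220
after sub $t3, $t3, 1: $t3=2-1=1
cmp $t3, 0  (cmp 1,0)
bgt body: taken
after lw $t7, 0($t2): $t7=M[220]=28
after or $t4, $t4, $t7: $t4=186|28=190
after add $t4, $t4, $t7: $t4=190+28=218
after add $t2, $t2, 4: $t2=220+4=224
after sub $t3, $t3, 1: $t3=1-1=0
cmp $t3, 0  (cmp 0,0)
bgt body: not taken
halt.
Total executed instructions: 47.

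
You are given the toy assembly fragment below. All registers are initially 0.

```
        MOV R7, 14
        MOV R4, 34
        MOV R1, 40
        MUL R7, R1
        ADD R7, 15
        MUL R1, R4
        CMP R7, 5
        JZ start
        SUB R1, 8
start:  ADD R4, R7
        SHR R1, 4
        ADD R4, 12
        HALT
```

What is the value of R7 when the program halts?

R7=14
R4=34
R1=40
R7=14*40=560
R7=560+15=575
R1=40*34=1360
CMP R7, 5  (cmp 575,5)
JZ start: not taken
R1=1360-8=1352
R4=34+575=609
R1=1352>>4=84
R4=609+12=621
halt.

575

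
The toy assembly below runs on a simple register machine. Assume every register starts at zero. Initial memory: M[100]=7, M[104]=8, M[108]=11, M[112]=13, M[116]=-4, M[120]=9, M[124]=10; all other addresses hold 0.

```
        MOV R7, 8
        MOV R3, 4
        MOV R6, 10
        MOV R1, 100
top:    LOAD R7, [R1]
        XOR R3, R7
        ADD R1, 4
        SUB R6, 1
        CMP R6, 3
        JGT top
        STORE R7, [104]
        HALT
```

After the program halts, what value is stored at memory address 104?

10

after MOV R7, 8: R7=8
after MOV R3, 4: R3=4
after MOV R6, 10: R6=10
after MOV R1, 100: R1=100
after LOAD R7, [R1]: R7=M[100]=7
after XOR R3, R7: R3=4^7=3
after ADD R1, 4: R1=100+4=104
after SUB R6, 1: R6=10-1=9
CMP R6, 3  (cmp 9,3)
JGT top: taken
after LOAD R7, [R1]: R7=M[104]=8
after XOR R3, R7: R3=3^8=11
after ADD R1, 4: R1=104+4=108
after SUB R6, 1: R6=9-1=8
CMP R6, 3  (cmp 8,3)
JGT top: taken
after LOAD R7, [R1]: R7=M[108]=11
after XOR R3, R7: R3=11^11=0
after ADD R1, 4: R1=108+4=112
after SUB R6, 1: R6=8-1=7
CMP R6, 3  (cmp 7,3)
JGT top: taken
after LOAD R7, [R1]: R7=M[112]=13
after XOR R3, R7: R3=0^13=13
after ADD R1, 4: R1=112+4=116
after SUB R6, 1: R6=7-1=6
CMP R6, 3  (cmp 6,3)
JGT top: taken
after LOAD R7, [R1]: R7=M[116]=-4
after XOR R3, R7: R3=13^(-4)=-15
after ADD R1, 4: R1=116+4=120
after SUB R6, 1: R6=6-1=5
CMP R6, 3  (cmp 5,3)
JGT top: taken
after LOAD R7, [R1]: R7=M[120]=9
after XOR R3, R7: R3=(-15)^9=-8
after ADD R1, 4: R1=120+4=124
after SUB R6, 1: R6=5-1=4
CMP R6, 3  (cmp 4,3)
JGT top: taken
after LOAD R7, [R1]: R7=M[124]=10
after XOR R3, R7: R3=(-8)^10=-14
after ADD R1, 4: R1=124+4=128
after SUB R6, 1: R6=4-1=3
CMP R6, 3  (cmp 3,3)
JGT top: not taken
STORE R7, [104] → M[104]=10
halt.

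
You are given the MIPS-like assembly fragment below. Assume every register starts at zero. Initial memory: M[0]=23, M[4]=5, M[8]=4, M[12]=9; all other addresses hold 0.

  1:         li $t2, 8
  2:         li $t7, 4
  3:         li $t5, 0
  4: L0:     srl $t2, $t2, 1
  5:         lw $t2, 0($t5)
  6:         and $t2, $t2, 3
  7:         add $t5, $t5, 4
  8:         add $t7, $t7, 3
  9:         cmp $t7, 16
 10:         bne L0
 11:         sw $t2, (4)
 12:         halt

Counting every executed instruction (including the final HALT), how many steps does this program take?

33

$t2=8
$t7=4
$t5=0
$t2=8>>1=4
$t2=M[0]=23
$t2=23&3=3
$t5=0+4=4
$t7=4+3=7
cmp $t7, 16  (cmp 7,16)
bne L0: taken
$t2=3>>1=1
$t2=M[4]=5
$t2=5&3=1
$t5=4+4=8
$t7=7+3=10
cmp $t7, 16  (cmp 10,16)
bne L0: taken
$t2=1>>1=0
$t2=M[8]=4
$t2=4&3=0
$t5=8+4=12
$t7=10+3=13
cmp $t7, 16  (cmp 13,16)
bne L0: taken
$t2=0>>1=0
$t2=M[12]=9
$t2=9&3=1
$t5=12+4=16
$t7=13+3=16
cmp $t7, 16  (cmp 16,16)
bne L0: not taken
sw $t2, (4) → M[4]=1
halt.
Total executed instructions: 33.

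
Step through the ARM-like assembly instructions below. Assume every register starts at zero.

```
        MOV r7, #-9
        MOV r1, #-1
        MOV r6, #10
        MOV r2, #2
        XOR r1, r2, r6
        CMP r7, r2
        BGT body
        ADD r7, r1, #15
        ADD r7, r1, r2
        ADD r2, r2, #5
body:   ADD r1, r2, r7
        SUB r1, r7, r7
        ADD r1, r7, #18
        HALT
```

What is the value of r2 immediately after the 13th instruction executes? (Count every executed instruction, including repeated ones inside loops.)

r7=-9
r1=-1
r6=10
r2=2
r1=2^10=8
CMP r7, r2  (cmp -9,2)
BGT body: not taken
r7=8+15=23
r7=8+2=10
r2=2+5=7
r1=7+10=17
r1=10-10=0
r1=10+18=28
After step 13: r2 = 7.

7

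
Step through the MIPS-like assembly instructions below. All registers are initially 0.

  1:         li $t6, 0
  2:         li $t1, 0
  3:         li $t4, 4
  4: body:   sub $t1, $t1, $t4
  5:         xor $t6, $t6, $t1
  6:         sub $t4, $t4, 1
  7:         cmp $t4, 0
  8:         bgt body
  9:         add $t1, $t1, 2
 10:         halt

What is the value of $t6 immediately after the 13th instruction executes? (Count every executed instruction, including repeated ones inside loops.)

$t6=0
$t1=0
$t4=4
$t1=0-4=-4
$t6=0^(-4)=-4
$t4=4-1=3
cmp $t4, 0  (cmp 3,0)
bgt body: taken
$t1=(-4)-3=-7
$t6=(-4)^(-7)=5
$t4=3-1=2
cmp $t4, 0  (cmp 2,0)
bgt body: taken
After step 13: $t6 = 5.

5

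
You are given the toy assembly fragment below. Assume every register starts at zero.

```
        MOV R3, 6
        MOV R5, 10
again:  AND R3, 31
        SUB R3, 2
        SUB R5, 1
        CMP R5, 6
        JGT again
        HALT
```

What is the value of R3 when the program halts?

R3=6
R5=10
R3=6&31=6
R3=6-2=4
R5=10-1=9
CMP R5, 6  (cmp 9,6)
JGT again: taken
R3=4&31=4
R3=4-2=2
R5=9-1=8
CMP R5, 6  (cmp 8,6)
JGT again: taken
R3=2&31=2
R3=2-2=0
R5=8-1=7
CMP R5, 6  (cmp 7,6)
JGT again: taken
R3=0&31=0
R3=0-2=-2
R5=7-1=6
CMP R5, 6  (cmp 6,6)
JGT again: not taken
halt.

-2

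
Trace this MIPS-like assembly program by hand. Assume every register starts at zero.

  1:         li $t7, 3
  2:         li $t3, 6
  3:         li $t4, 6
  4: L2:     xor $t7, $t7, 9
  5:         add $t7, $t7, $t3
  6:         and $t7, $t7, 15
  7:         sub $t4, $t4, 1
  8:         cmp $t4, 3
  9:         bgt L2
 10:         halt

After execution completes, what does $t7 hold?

after li $t7, 3: $t7=3
after li $t3, 6: $t3=6
after li $t4, 6: $t4=6
after xor $t7, $t7, 9: $t7=3^9=10
after add $t7, $t7, $t3: $t7=10+6=16
after and $t7, $t7, 15: $t7=16&15=0
after sub $t4, $t4, 1: $t4=6-1=5
cmp $t4, 3  (cmp 5,3)
bgt L2: taken
after xor $t7, $t7, 9: $t7=0^9=9
after add $t7, $t7, $t3: $t7=9+6=15
after and $t7, $t7, 15: $t7=15&15=15
after sub $t4, $t4, 1: $t4=5-1=4
cmp $t4, 3  (cmp 4,3)
bgt L2: taken
after xor $t7, $t7, 9: $t7=15^9=6
after add $t7, $t7, $t3: $t7=6+6=12
after and $t7, $t7, 15: $t7=12&15=12
after sub $t4, $t4, 1: $t4=4-1=3
cmp $t4, 3  (cmp 3,3)
bgt L2: not taken
halt.

12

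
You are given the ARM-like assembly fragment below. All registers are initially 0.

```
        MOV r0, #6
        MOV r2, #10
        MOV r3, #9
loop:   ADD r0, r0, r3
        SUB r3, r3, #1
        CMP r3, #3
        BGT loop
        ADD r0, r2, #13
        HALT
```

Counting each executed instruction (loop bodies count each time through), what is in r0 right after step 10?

23

after MOV r0, #6: r0=6
after MOV r2, #10: r2=10
after MOV r3, #9: r3=9
after ADD r0, r0, r3: r0=6+9=15
after SUB r3, r3, #1: r3=9-1=8
CMP r3, #3  (cmp 8,3)
BGT loop: taken
after ADD r0, r0, r3: r0=15+8=23
after SUB r3, r3, #1: r3=8-1=7
CMP r3, #3  (cmp 7,3)
After step 10: r0 = 23.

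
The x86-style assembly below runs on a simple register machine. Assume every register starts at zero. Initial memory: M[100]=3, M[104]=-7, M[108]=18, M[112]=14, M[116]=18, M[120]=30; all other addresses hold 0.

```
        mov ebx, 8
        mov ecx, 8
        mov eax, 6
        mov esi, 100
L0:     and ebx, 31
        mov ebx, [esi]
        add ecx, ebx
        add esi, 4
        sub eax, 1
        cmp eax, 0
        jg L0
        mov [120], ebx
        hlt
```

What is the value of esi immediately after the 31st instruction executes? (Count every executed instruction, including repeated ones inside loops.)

116

mov ebx, 8 → ebx=8
mov ecx, 8 → ecx=8
mov eax, 6 → eax=6
mov esi, 100 → esi=100
and ebx, 31 → ebx=8&31=8
mov ebx, [esi] → ebx=M[100]=3
add ecx, ebx → ecx=8+3=11
add esi, 4 → esi=100+4=104
sub eax, 1 → eax=6-1=5
cmp eax, 0  (cmp 5,0)
jg L0: taken
and ebx, 31 → ebx=3&31=3
mov ebx, [esi] → ebx=M[104]=-7
add ecx, ebx → ecx=11+(-7)=4
add esi, 4 → esi=104+4=108
sub eax, 1 → eax=5-1=4
cmp eax, 0  (cmp 4,0)
jg L0: taken
and ebx, 31 → ebx=(-7)&31=25
mov ebx, [esi] → ebx=M[108]=18
add ecx, ebx → ecx=4+18=22
add esi, 4 → esi=108+4=112
sub eax, 1 → eax=4-1=3
cmp eax, 0  (cmp 3,0)
jg L0: taken
and ebx, 31 → ebx=18&31=18
mov ebx, [esi] → ebx=M[112]=14
add ecx, ebx → ecx=22+14=36
add esi, 4 → esi=112+4=116
sub eax, 1 → eax=3-1=2
cmp eax, 0  (cmp 2,0)
After step 31: esi = 116.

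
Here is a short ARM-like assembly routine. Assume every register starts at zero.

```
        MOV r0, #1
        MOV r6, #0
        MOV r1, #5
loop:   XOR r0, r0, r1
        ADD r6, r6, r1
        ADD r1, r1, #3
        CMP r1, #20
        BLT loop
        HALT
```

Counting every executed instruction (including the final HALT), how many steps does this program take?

r0=1
r6=0
r1=5
r0=1^5=4
r6=0+5=5
r1=5+3=8
CMP r1, #20  (cmp 8,20)
BLT loop: taken
r0=4^8=12
r6=5+8=13
r1=8+3=11
CMP r1, #20  (cmp 11,20)
BLT loop: taken
r0=12^11=7
r6=13+11=24
r1=11+3=14
CMP r1, #20  (cmp 14,20)
BLT loop: taken
r0=7^14=9
r6=24+14=38
r1=14+3=17
CMP r1, #20  (cmp 17,20)
BLT loop: taken
r0=9^17=24
r6=38+17=55
r1=17+3=20
CMP r1, #20  (cmp 20,20)
BLT loop: not taken
halt.
Total executed instructions: 29.

29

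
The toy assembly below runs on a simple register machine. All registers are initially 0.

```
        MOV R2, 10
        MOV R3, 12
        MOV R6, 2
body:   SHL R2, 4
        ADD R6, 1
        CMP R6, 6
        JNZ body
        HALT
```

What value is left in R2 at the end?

655360

R2=10
R3=12
R6=2
R2=10<<4=160
R6=2+1=3
CMP R6, 6  (cmp 3,6)
JNZ body: taken
R2=160<<4=2560
R6=3+1=4
CMP R6, 6  (cmp 4,6)
JNZ body: taken
R2=2560<<4=40960
R6=4+1=5
CMP R6, 6  (cmp 5,6)
JNZ body: taken
R2=40960<<4=655360
R6=5+1=6
CMP R6, 6  (cmp 6,6)
JNZ body: not taken
halt.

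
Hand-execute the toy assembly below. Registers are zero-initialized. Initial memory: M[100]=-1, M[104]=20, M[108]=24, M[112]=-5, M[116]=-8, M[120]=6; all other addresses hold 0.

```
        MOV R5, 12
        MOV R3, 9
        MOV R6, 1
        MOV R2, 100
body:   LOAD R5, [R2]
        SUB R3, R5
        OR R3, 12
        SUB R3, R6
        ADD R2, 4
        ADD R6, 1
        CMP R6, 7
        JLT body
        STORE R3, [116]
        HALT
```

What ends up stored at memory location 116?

8

R5=12
R3=9
R6=1
R2=100
R5=M[100]=-1
R3=9-(-1)=10
R3=10|12=14
R3=14-1=13
R2=100+4=104
R6=1+1=2
CMP R6, 7  (cmp 2,7)
JLT body: taken
R5=M[104]=20
R3=13-20=-7
R3=(-7)|12=-3
R3=(-3)-2=-5
R2=104+4=108
R6=2+1=3
CMP R6, 7  (cmp 3,7)
JLT body: taken
R5=M[108]=24
R3=(-5)-24=-29
R3=(-29)|12=-17
R3=(-17)-3=-20
R2=108+4=112
R6=3+1=4
CMP R6, 7  (cmp 4,7)
JLT body: taken
R5=M[112]=-5
R3=(-20)-(-5)=-15
R3=(-15)|12=-3
R3=(-3)-4=-7
R2=112+4=116
R6=4+1=5
CMP R6, 7  (cmp 5,7)
JLT body: taken
R5=M[116]=-8
R3=(-7)-(-8)=1
R3=1|12=13
R3=13-5=8
R2=116+4=120
R6=5+1=6
CMP R6, 7  (cmp 6,7)
JLT body: taken
R5=M[120]=6
R3=8-6=2
R3=2|12=14
R3=14-6=8
R2=120+4=124
R6=6+1=7
CMP R6, 7  (cmp 7,7)
JLT body: not taken
STORE R3, [116] → M[116]=8
halt.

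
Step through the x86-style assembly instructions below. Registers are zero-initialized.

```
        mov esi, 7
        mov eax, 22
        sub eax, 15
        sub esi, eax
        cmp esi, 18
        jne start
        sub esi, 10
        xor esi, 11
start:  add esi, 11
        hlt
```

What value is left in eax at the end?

after mov esi, 7: esi=7
after mov eax, 22: eax=22
after sub eax, 15: eax=22-15=7
after sub esi, eax: esi=7-7=0
cmp esi, 18  (cmp 0,18)
jne start: taken
after add esi, 11: esi=0+11=11
halt.

7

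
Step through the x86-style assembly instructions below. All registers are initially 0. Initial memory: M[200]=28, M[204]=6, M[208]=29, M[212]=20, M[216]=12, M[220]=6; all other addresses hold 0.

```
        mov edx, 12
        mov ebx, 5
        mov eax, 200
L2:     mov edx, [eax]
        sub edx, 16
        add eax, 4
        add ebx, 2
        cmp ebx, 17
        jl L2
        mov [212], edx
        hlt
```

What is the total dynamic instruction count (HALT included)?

edx=12
ebx=5
eax=200
edx=M[200]=28
edx=28-16=12
eax=200+4=204
ebx=5+2=7
cmp ebx, 17  (cmp 7,17)
jl L2: taken
edx=M[204]=6
edx=6-16=-10
eax=204+4=208
ebx=7+2=9
cmp ebx, 17  (cmp 9,17)
jl L2: taken
edx=M[208]=29
edx=29-16=13
eax=208+4=212
ebx=9+2=11
cmp ebx, 17  (cmp 11,17)
jl L2: taken
edx=M[212]=20
edx=20-16=4
eax=212+4=216
ebx=11+2=13
cmp ebx, 17  (cmp 13,17)
jl L2: taken
edx=M[216]=12
edx=12-16=-4
eax=216+4=220
ebx=13+2=15
cmp ebx, 17  (cmp 15,17)
jl L2: taken
edx=M[220]=6
edx=6-16=-10
eax=220+4=224
ebx=15+2=17
cmp ebx, 17  (cmp 17,17)
jl L2: not taken
mov [212], edx → M[212]=-10
halt.
Total executed instructions: 41.

41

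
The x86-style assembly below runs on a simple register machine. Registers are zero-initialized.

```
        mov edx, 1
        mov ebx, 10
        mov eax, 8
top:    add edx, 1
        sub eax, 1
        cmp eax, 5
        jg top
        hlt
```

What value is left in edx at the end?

4

edx=1
ebx=10
eax=8
edx=1+1=2
eax=8-1=7
cmp eax, 5  (cmp 7,5)
jg top: taken
edx=2+1=3
eax=7-1=6
cmp eax, 5  (cmp 6,5)
jg top: taken
edx=3+1=4
eax=6-1=5
cmp eax, 5  (cmp 5,5)
jg top: not taken
halt.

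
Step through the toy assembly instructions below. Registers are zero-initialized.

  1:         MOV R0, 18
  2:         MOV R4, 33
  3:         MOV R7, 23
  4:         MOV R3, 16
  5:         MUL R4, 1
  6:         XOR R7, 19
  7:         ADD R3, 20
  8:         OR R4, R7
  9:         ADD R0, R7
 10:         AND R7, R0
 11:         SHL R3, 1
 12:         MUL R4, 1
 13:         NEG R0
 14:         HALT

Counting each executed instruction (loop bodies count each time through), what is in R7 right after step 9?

4

R0=18
R4=33
R7=23
R3=16
R4=33*1=33
R7=23^19=4
R3=16+20=36
R4=33|4=37
R0=18+4=22
After step 9: R7 = 4.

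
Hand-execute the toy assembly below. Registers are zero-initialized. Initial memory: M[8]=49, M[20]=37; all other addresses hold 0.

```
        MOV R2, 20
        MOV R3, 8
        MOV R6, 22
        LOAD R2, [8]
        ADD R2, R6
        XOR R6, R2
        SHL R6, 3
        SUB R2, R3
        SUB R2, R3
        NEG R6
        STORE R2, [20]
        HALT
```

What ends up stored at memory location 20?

MOV R2, 20 → R2=20
MOV R3, 8 → R3=8
MOV R6, 22 → R6=22
LOAD R2, [8] → R2=M[8]=49
ADD R2, R6 → R2=49+22=71
XOR R6, R2 → R6=22^71=81
SHL R6, 3 → R6=81<<3=648
SUB R2, R3 → R2=71-8=63
SUB R2, R3 → R2=63-8=55
NEG R6 → R6=-(648)=-648
STORE R2, [20] → M[20]=55
halt.

55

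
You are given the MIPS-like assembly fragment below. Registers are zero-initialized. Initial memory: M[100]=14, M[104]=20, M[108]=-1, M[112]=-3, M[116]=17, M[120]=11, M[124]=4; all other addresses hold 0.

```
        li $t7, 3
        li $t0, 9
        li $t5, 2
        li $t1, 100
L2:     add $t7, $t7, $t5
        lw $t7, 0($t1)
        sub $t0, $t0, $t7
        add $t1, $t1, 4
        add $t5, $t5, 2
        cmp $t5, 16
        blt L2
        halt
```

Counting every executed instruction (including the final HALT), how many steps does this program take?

after li $t7, 3: $t7=3
after li $t0, 9: $t0=9
after li $t5, 2: $t5=2
after li $t1, 100: $t1=100
after add $t7, $t7, $t5: $t7=3+2=5
after lw $t7, 0($t1): $t7=M[100]=14
after sub $t0, $t0, $t7: $t0=9-14=-5
after add $t1, $t1, 4: $t1=100+4=104
after add $t5, $t5, 2: $t5=2+2=4
cmp $t5, 16  (cmp 4,16)
blt L2: taken
after add $t7, $t7, $t5: $t7=14+4=18
after lw $t7, 0($t1): $t7=M[104]=20
after sub $t0, $t0, $t7: $t0=(-5)-20=-25
after add $t1, $t1, 4: $t1=104+4=108
after add $t5, $t5, 2: $t5=4+2=6
cmp $t5, 16  (cmp 6,16)
blt L2: taken
after add $t7, $t7, $t5: $t7=20+6=26
after lw $t7, 0($t1): $t7=M[108]=-1
after sub $t0, $t0, $t7: $t0=(-25)-(-1)=-24
after add $t1, $t1, 4: $t1=108+4=112
after add $t5, $t5, 2: $t5=6+2=8
cmp $t5, 16  (cmp 8,16)
blt L2: taken
after add $t7, $t7, $t5: $t7=(-1)+8=7
after lw $t7, 0($t1): $t7=M[112]=-3
after sub $t0, $t0, $t7: $t0=(-24)-(-3)=-21
after add $t1, $t1, 4: $t1=112+4=116
after add $t5, $t5, 2: $t5=8+2=10
cmp $t5, 16  (cmp 10,16)
blt L2: taken
after add $t7, $t7, $t5: $t7=(-3)+10=7
after lw $t7, 0($t1): $t7=M[116]=17
after sub $t0, $t0, $t7: $t0=(-21)-17=-38
after add $t1, $t1, 4: $t1=116+4=120
after add $t5, $t5, 2: $t5=10+2=12
cmp $t5, 16  (cmp 12,16)
blt L2: taken
after add $t7, $t7, $t5: $t7=17+12=29
after lw $t7, 0($t1): $t7=M[120]=11
after sub $t0, $t0, $t7: $t0=(-38)-11=-49
after add $t1, $t1, 4: $t1=120+4=124
after add $t5, $t5, 2: $t5=12+2=14
cmp $t5, 16  (cmp 14,16)
blt L2: taken
after add $t7, $t7, $t5: $t7=11+14=25
after lw $t7, 0($t1): $t7=M[124]=4
after sub $t0, $t0, $t7: $t0=(-49)-4=-53
after add $t1, $t1, 4: $t1=124+4=128
after add $t5, $t5, 2: $t5=14+2=16
cmp $t5, 16  (cmp 16,16)
blt L2: not taken
halt.
Total executed instructions: 54.

54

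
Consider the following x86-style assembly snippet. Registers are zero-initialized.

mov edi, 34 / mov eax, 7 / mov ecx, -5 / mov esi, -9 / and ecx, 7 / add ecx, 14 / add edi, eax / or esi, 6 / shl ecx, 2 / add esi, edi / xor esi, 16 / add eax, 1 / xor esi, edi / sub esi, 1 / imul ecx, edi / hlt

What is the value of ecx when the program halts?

2788

after mov edi, 34: edi=34
after mov eax, 7: eax=7
after mov ecx, -5: ecx=-5
after mov esi, -9: esi=-9
after and ecx, 7: ecx=(-5)&7=3
after add ecx, 14: ecx=3+14=17
after add edi, eax: edi=34+7=41
after or esi, 6: esi=(-9)|6=-9
after shl ecx, 2: ecx=17<<2=68
after add esi, edi: esi=(-9)+41=32
after xor esi, 16: esi=32^16=48
after add eax, 1: eax=7+1=8
after xor esi, edi: esi=48^41=25
after sub esi, 1: esi=25-1=24
after imul ecx, edi: ecx=68*41=2788
halt.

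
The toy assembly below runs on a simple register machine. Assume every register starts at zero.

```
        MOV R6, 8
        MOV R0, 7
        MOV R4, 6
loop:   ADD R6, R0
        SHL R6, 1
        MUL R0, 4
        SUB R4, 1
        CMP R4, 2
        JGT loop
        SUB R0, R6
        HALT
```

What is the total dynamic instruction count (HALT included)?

R6=8
R0=7
R4=6
R6=8+7=15
R6=15<<1=30
R0=7*4=28
R4=6-1=5
CMP R4, 2  (cmp 5,2)
JGT loop: taken
R6=30+28=58
R6=58<<1=116
R0=28*4=112
R4=5-1=4
CMP R4, 2  (cmp 4,2)
JGT loop: taken
R6=116+112=228
R6=228<<1=456
R0=112*4=448
R4=4-1=3
CMP R4, 2  (cmp 3,2)
JGT loop: taken
R6=456+448=904
R6=904<<1=1808
R0=448*4=1792
R4=3-1=2
CMP R4, 2  (cmp 2,2)
JGT loop: not taken
R0=1792-1808=-16
halt.
Total executed instructions: 29.

29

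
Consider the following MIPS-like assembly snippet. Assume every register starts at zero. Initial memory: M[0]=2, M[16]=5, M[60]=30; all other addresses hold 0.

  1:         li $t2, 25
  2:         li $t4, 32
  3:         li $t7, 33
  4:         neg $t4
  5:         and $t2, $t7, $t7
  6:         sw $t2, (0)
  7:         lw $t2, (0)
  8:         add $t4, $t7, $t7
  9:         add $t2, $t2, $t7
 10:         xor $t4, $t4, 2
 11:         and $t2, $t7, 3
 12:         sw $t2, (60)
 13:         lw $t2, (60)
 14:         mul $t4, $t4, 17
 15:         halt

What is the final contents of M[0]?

li $t2, 25 → $t2=25
li $t4, 32 → $t4=32
li $t7, 33 → $t7=33
neg $t4 → $t4=-(32)=-32
and $t2, $t7, $t7 → $t2=33&33=33
sw $t2, (0) → M[0]=33
lw $t2, (0) → $t2=M[0]=33
add $t4, $t7, $t7 → $t4=33+33=66
add $t2, $t2, $t7 → $t2=33+33=66
xor $t4, $t4, 2 → $t4=66^2=64
and $t2, $t7, 3 → $t2=33&3=1
sw $t2, (60) → M[60]=1
lw $t2, (60) → $t2=M[60]=1
mul $t4, $t4, 17 → $t4=64*17=1088
halt.

33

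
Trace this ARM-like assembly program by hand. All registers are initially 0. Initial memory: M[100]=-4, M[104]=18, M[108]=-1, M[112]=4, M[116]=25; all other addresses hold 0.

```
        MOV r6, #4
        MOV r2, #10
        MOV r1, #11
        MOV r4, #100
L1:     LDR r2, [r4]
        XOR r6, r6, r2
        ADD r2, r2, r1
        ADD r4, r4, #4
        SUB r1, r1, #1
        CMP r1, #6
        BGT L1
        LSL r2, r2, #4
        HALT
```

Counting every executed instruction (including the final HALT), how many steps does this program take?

r6=4
r2=10
r1=11
r4=100
r2=M[100]=-4
r6=4^(-4)=-8
r2=(-4)+11=7
r4=100+4=104
r1=11-1=10
CMP r1, #6  (cmp 10,6)
BGT L1: taken
r2=M[104]=18
r6=(-8)^18=-22
r2=18+10=28
r4=104+4=108
r1=10-1=9
CMP r1, #6  (cmp 9,6)
BGT L1: taken
r2=M[108]=-1
r6=(-22)^(-1)=21
r2=(-1)+9=8
r4=108+4=112
r1=9-1=8
CMP r1, #6  (cmp 8,6)
BGT L1: taken
r2=M[112]=4
r6=21^4=17
r2=4+8=12
r4=112+4=116
r1=8-1=7
CMP r1, #6  (cmp 7,6)
BGT L1: taken
r2=M[116]=25
r6=17^25=8
r2=25+7=32
r4=116+4=120
r1=7-1=6
CMP r1, #6  (cmp 6,6)
BGT L1: not taken
r2=32<<4=512
halt.
Total executed instructions: 41.

41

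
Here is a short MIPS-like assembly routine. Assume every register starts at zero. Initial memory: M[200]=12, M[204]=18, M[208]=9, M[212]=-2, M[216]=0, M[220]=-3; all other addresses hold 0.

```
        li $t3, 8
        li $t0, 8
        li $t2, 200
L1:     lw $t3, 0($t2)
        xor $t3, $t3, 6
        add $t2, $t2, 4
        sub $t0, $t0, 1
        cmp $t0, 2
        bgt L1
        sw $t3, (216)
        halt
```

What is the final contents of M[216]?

-5

li $t3, 8 → $t3=8
li $t0, 8 → $t0=8
li $t2, 200 → $t2=200
lw $t3, 0($t2) → $t3=M[200]=12
xor $t3, $t3, 6 → $t3=12^6=10
add $t2, $t2, 4 → $t2=200+4=204
sub $t0, $t0, 1 → $t0=8-1=7
cmp $t0, 2  (cmp 7,2)
bgt L1: taken
lw $t3, 0($t2) → $t3=M[204]=18
xor $t3, $t3, 6 → $t3=18^6=20
add $t2, $t2, 4 → $t2=204+4=208
sub $t0, $t0, 1 → $t0=7-1=6
cmp $t0, 2  (cmp 6,2)
bgt L1: taken
lw $t3, 0($t2) → $t3=M[208]=9
xor $t3, $t3, 6 → $t3=9^6=15
add $t2, $t2, 4 → $t2=208+4=212
sub $t0, $t0, 1 → $t0=6-1=5
cmp $t0, 2  (cmp 5,2)
bgt L1: taken
lw $t3, 0($t2) → $t3=M[212]=-2
xor $t3, $t3, 6 → $t3=(-2)^6=-8
add $t2, $t2, 4 → $t2=212+4=216
sub $t0, $t0, 1 → $t0=5-1=4
cmp $t0, 2  (cmp 4,2)
bgt L1: taken
lw $t3, 0($t2) → $t3=M[216]=0
xor $t3, $t3, 6 → $t3=0^6=6
add $t2, $t2, 4 → $t2=216+4=220
sub $t0, $t0, 1 → $t0=4-1=3
cmp $t0, 2  (cmp 3,2)
bgt L1: taken
lw $t3, 0($t2) → $t3=M[220]=-3
xor $t3, $t3, 6 → $t3=(-3)^6=-5
add $t2, $t2, 4 → $t2=220+4=224
sub $t0, $t0, 1 → $t0=3-1=2
cmp $t0, 2  (cmp 2,2)
bgt L1: not taken
sw $t3, (216) → M[216]=-5
halt.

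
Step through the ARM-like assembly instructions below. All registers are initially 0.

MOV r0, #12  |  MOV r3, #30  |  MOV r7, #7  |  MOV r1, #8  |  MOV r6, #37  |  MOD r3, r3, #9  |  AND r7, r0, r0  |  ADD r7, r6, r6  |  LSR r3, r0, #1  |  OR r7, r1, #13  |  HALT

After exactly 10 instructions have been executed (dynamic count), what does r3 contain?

6

MOV r0, #12 → r0=12
MOV r3, #30 → r3=30
MOV r7, #7 → r7=7
MOV r1, #8 → r1=8
MOV r6, #37 → r6=37
MOD r3, r3, #9 → r3=30%9=3
AND r7, r0, r0 → r7=12&12=12
ADD r7, r6, r6 → r7=37+37=74
LSR r3, r0, #1 → r3=12>>1=6
OR r7, r1, #13 → r7=8|13=13
After step 10: r3 = 6.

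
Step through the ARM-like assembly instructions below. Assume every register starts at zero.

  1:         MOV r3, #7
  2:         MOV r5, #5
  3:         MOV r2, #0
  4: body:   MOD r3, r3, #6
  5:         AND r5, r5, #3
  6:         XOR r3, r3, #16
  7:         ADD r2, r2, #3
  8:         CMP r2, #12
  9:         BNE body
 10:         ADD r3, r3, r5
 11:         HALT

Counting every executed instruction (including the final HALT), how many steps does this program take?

r3=7
r5=5
r2=0
r3=7%6=1
r5=5&3=1
r3=1^16=17
r2=0+3=3
CMP r2, #12  (cmp 3,12)
BNE body: taken
r3=17%6=5
r5=1&3=1
r3=5^16=21
r2=3+3=6
CMP r2, #12  (cmp 6,12)
BNE body: taken
r3=21%6=3
r5=1&3=1
r3=3^16=19
r2=6+3=9
CMP r2, #12  (cmp 9,12)
BNE body: taken
r3=19%6=1
r5=1&3=1
r3=1^16=17
r2=9+3=12
CMP r2, #12  (cmp 12,12)
BNE body: not taken
r3=17+1=18
halt.
Total executed instructions: 29.

29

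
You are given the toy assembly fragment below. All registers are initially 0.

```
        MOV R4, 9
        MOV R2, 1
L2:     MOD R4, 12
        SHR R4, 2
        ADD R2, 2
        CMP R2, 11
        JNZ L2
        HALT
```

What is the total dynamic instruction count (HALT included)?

28

after MOV R4, 9: R4=9
after MOV R2, 1: R2=1
after MOD R4, 12: R4=9%12=9
after SHR R4, 2: R4=9>>2=2
after ADD R2, 2: R2=1+2=3
CMP R2, 11  (cmp 3,11)
JNZ L2: taken
after MOD R4, 12: R4=2%12=2
after SHR R4, 2: R4=2>>2=0
after ADD R2, 2: R2=3+2=5
CMP R2, 11  (cmp 5,11)
JNZ L2: taken
after MOD R4, 12: R4=0%12=0
after SHR R4, 2: R4=0>>2=0
after ADD R2, 2: R2=5+2=7
CMP R2, 11  (cmp 7,11)
JNZ L2: taken
after MOD R4, 12: R4=0%12=0
after SHR R4, 2: R4=0>>2=0
after ADD R2, 2: R2=7+2=9
CMP R2, 11  (cmp 9,11)
JNZ L2: taken
after MOD R4, 12: R4=0%12=0
after SHR R4, 2: R4=0>>2=0
after ADD R2, 2: R2=9+2=11
CMP R2, 11  (cmp 11,11)
JNZ L2: not taken
halt.
Total executed instructions: 28.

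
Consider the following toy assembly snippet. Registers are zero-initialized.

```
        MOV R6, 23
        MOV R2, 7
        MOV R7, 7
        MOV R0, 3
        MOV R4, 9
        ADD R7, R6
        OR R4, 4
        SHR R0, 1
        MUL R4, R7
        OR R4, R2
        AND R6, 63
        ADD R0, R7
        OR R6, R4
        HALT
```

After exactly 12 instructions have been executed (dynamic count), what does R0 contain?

31

MOV R6, 23 → R6=23
MOV R2, 7 → R2=7
MOV R7, 7 → R7=7
MOV R0, 3 → R0=3
MOV R4, 9 → R4=9
ADD R7, R6 → R7=7+23=30
OR R4, 4 → R4=9|4=13
SHR R0, 1 → R0=3>>1=1
MUL R4, R7 → R4=13*30=390
OR R4, R2 → R4=390|7=391
AND R6, 63 → R6=23&63=23
ADD R0, R7 → R0=1+30=31
After step 12: R0 = 31.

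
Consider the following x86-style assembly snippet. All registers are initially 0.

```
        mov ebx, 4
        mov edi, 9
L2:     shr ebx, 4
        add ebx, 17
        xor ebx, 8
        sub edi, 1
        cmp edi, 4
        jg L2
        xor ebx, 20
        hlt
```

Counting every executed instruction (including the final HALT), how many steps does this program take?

34

ebx=4
edi=9
ebx=4>>4=0
ebx=0+17=17
ebx=17^8=25
edi=9-1=8
cmp edi, 4  (cmp 8,4)
jg L2: taken
ebx=25>>4=1
ebx=1+17=18
ebx=18^8=26
edi=8-1=7
cmp edi, 4  (cmp 7,4)
jg L2: taken
ebx=26>>4=1
ebx=1+17=18
ebx=18^8=26
edi=7-1=6
cmp edi, 4  (cmp 6,4)
jg L2: taken
ebx=26>>4=1
ebx=1+17=18
ebx=18^8=26
edi=6-1=5
cmp edi, 4  (cmp 5,4)
jg L2: taken
ebx=26>>4=1
ebx=1+17=18
ebx=18^8=26
edi=5-1=4
cmp edi, 4  (cmp 4,4)
jg L2: not taken
ebx=26^20=14
halt.
Total executed instructions: 34.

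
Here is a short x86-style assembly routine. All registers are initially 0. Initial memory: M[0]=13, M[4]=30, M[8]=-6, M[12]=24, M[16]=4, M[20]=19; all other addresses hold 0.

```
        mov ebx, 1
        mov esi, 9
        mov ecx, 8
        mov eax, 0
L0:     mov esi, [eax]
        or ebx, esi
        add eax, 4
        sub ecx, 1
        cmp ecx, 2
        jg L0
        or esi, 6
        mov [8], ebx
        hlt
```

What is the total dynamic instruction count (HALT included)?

43

ebx=1
esi=9
ecx=8
eax=0
esi=M[0]=13
ebx=1|13=13
eax=0+4=4
ecx=8-1=7
cmp ecx, 2  (cmp 7,2)
jg L0: taken
esi=M[4]=30
ebx=13|30=31
eax=4+4=8
ecx=7-1=6
cmp ecx, 2  (cmp 6,2)
jg L0: taken
esi=M[8]=-6
ebx=31|(-6)=-1
eax=8+4=12
ecx=6-1=5
cmp ecx, 2  (cmp 5,2)
jg L0: taken
esi=M[12]=24
ebx=(-1)|24=-1
eax=12+4=16
ecx=5-1=4
cmp ecx, 2  (cmp 4,2)
jg L0: taken
esi=M[16]=4
ebx=(-1)|4=-1
eax=16+4=20
ecx=4-1=3
cmp ecx, 2  (cmp 3,2)
jg L0: taken
esi=M[20]=19
ebx=(-1)|19=-1
eax=20+4=24
ecx=3-1=2
cmp ecx, 2  (cmp 2,2)
jg L0: not taken
esi=19|6=23
mov [8], ebx → M[8]=-1
halt.
Total executed instructions: 43.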